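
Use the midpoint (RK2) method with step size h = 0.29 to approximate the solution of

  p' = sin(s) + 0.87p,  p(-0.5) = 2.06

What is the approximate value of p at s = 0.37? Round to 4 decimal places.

Midpoint: k1 = f(s_n, p_n); k2 = f(s_n + h/2, p_n + (h/2)·k1); p_{n+1} = p_n + h·k2.
s=-0.500000, p=2.060000:
  k1 = f(-0.500000, 2.060000) = 1.312774
  k2 = f(-0.355000, 2.250352) = 1.610216
  p ← 2.060000 + 0.29·1.610216 = 2.526963
s=-0.210000, p=2.526963:
  k1 = f(-0.210000, 2.526963) = 1.989998
  k2 = f(-0.065000, 2.815512) = 2.384541
  p ← 2.526963 + 0.29·2.384541 = 3.218480
s=0.080000, p=3.218480:
  k1 = f(0.080000, 3.218480) = 2.879992
  k2 = f(0.225000, 3.636079) = 3.386495
  p ← 3.218480 + 0.29·3.386495 = 4.200563
p(0.37) ≈ 4.2006

4.2006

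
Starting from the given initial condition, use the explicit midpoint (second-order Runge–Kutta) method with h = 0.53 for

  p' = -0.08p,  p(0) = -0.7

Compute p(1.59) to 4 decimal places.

-0.6164

Midpoint: k1 = f(t_n, p_n); k2 = f(t_n + h/2, p_n + (h/2)·k1); p_{n+1} = p_n + h·k2.
t=0.000000, p=-0.700000:
  k1 = f(0.000000, -0.700000) = 0.056000
  k2 = f(0.265000, -0.685160) = 0.054813
  p ← -0.700000 + 0.53·0.054813 = -0.670949
t=0.530000, p=-0.670949:
  k1 = f(0.530000, -0.670949) = 0.053676
  k2 = f(0.795000, -0.656725) = 0.052538
  p ← -0.670949 + 0.53·0.052538 = -0.643104
t=1.060000, p=-0.643104:
  k1 = f(1.060000, -0.643104) = 0.051448
  k2 = f(1.325000, -0.629470) = 0.050358
  p ← -0.643104 + 0.53·0.050358 = -0.616415
p(1.59) ≈ -0.6164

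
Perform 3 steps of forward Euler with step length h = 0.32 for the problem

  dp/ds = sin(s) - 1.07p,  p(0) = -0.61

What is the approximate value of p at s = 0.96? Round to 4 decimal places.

0.0838

Euler: p_{n+1} = p_n + h·f(s_n, p_n).
s=0.000000, p=-0.610000: f=0.652700 → p ← -0.610000 + 0.32·0.652700 = -0.401136
s=0.320000, p=-0.401136: f=0.743782 → p ← -0.401136 + 0.32·0.743782 = -0.163126
s=0.640000, p=-0.163126: f=0.771740 → p ← -0.163126 + 0.32·0.771740 = 0.083831
p(0.96) ≈ 0.0838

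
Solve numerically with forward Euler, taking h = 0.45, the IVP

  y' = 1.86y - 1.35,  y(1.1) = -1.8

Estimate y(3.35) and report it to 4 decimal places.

-52.1121

Euler: y_{n+1} = y_n + h·f(x_n, y_n).
x=1.100000, y=-1.800000: f=-4.698000 → y ← -1.800000 + 0.45·(-4.698000) = -3.914100
x=1.550000, y=-3.914100: f=-8.630226 → y ← -3.914100 + 0.45·(-8.630226) = -7.797702
x=2.000000, y=-7.797702: f=-15.853725 → y ← -7.797702 + 0.45·(-15.853725) = -14.931878
x=2.450000, y=-14.931878: f=-29.123293 → y ← -14.931878 + 0.45·(-29.123293) = -28.037360
x=2.900000, y=-28.037360: f=-53.499489 → y ← -28.037360 + 0.45·(-53.499489) = -52.112130
y(3.35) ≈ -52.1121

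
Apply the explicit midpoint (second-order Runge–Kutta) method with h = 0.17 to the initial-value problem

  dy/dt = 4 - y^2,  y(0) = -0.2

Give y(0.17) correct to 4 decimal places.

0.4768

Midpoint: k1 = f(t_n, y_n); k2 = f(t_n + h/2, y_n + (h/2)·k1); y_{n+1} = y_n + h·k2.
t=0.000000, y=-0.200000:
  k1 = f(0.000000, -0.200000) = 3.960000
  k2 = f(0.085000, 0.136600) = 3.981340
  y ← -0.200000 + 0.17·3.981340 = 0.476828
y(0.17) ≈ 0.4768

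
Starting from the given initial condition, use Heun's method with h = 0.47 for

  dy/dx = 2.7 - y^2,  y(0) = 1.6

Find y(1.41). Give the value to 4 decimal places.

Heun: k1 = f(x_n, y_n); k2 = f(x_n + h, y_n + h·k1); y_{n+1} = y_n + (h/2)·(k1 + k2).
x=0.000000, y=1.600000:
  k1 = f(0.000000, 1.600000) = 0.140000
  k2 = f(0.470000, 1.665800) = -0.074890
  y ← 1.600000 + (0.47/2)·(0.140000 + (-0.074890)) = 1.615301
x=0.470000, y=1.615301:
  k1 = f(0.470000, 1.615301) = 0.090803
  k2 = f(0.940000, 1.657978) = -0.048892
  y ← 1.615301 + (0.47/2)·(0.090803 + (-0.048892)) = 1.625150
x=0.940000, y=1.625150:
  k1 = f(0.940000, 1.625150) = 0.058888
  k2 = f(1.410000, 1.652827) = -0.031837
  y ← 1.625150 + (0.47/2)·(0.058888 + (-0.031837)) = 1.631507
y(1.41) ≈ 1.6315

1.6315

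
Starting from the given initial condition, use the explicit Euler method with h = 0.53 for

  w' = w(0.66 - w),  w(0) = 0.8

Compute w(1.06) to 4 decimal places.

Euler: w_{n+1} = w_n + h·f(t_n, w_n).
t=0.000000, w=0.800000: f=-0.112000 → w ← 0.800000 + 0.53·(-0.112000) = 0.740640
t=0.530000, w=0.740640: f=-0.059725 → w ← 0.740640 + 0.53·(-0.059725) = 0.708986
w(1.06) ≈ 0.7090

0.7090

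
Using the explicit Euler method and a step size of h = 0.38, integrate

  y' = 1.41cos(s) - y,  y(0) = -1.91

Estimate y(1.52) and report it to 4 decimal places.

0.5013

Euler: y_{n+1} = y_n + h·f(s_n, y_n).
s=0.000000, y=-1.910000: f=3.320000 → y ← -1.910000 + 0.38·3.320000 = -0.648400
s=0.380000, y=-0.648400: f=1.957817 → y ← -0.648400 + 0.38·1.957817 = 0.095571
s=0.760000, y=0.095571: f=0.926448 → y ← 0.095571 + 0.38·0.926448 = 0.447621
s=1.140000, y=0.447621: f=0.141187 → y ← 0.447621 + 0.38·0.141187 = 0.501272
y(1.52) ≈ 0.5013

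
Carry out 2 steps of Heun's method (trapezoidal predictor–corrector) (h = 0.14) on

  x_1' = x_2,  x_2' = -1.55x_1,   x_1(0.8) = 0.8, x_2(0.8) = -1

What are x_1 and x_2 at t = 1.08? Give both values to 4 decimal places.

0.4758, -1.2814

Heun on (x_1,x_2): k1 = f(t_n, state_n); k2 = f(t_n + h, state_n + h·k1); state_{n+1} = state_n + (h/2)·(k1 + k2).
0.800000: (0.800000, -1.000000)
  k1 = (-1.000000, -1.240000)
  predictor → (0.660000, -1.173600)
  k2 = (-1.173600, -1.023000)
  → (0.647848, -1.158410)
0.940000: (0.647848, -1.158410)
  k1 = (-1.158410, -1.004164)
  predictor → (0.485671, -1.298993)
  k2 = (-1.298993, -0.752789)
  → (0.475830, -1.281397)
(x_1(1.08), x_2(1.08)) ≈ (0.4758, -1.2814)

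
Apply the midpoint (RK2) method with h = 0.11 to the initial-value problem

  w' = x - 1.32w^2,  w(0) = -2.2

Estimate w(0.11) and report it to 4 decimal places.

Midpoint: k1 = f(x_n, w_n); k2 = f(x_n + h/2, w_n + (h/2)·k1); w_{n+1} = w_n + h·k2.
x=0.000000, w=-2.200000:
  k1 = f(0.000000, -2.200000) = -6.388800
  k2 = f(0.055000, -2.551384) = -8.537620
  w ← -2.200000 + 0.11·(-8.537620) = -3.139138
w(0.11) ≈ -3.1391

-3.1391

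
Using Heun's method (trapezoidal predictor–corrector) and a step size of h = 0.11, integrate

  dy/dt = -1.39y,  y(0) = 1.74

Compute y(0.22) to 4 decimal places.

1.2833

Heun: k1 = f(t_n, y_n); k2 = f(t_n + h, y_n + h·k1); y_{n+1} = y_n + (h/2)·(k1 + k2).
t=0.000000, y=1.740000:
  k1 = f(0.000000, 1.740000) = -2.418600
  k2 = f(0.110000, 1.473954) = -2.048796
  y ← 1.740000 + (0.11/2)·(-2.418600 + (-2.048796)) = 1.494293
t=0.110000, y=1.494293:
  k1 = f(0.110000, 1.494293) = -2.077068
  k2 = f(0.220000, 1.265816) = -1.759484
  y ← 1.494293 + (0.11/2)·(-2.077068 + (-1.759484)) = 1.283283
y(0.22) ≈ 1.2833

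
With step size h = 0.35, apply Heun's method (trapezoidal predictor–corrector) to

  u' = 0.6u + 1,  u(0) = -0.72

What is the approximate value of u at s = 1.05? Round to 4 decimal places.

0.1038

Heun: k1 = f(s_n, u_n); k2 = f(s_n + h, u_n + h·k1); u_{n+1} = u_n + (h/2)·(k1 + k2).
s=0.000000, u=-0.720000:
  k1 = f(0.000000, -0.720000) = 0.568000
  k2 = f(0.350000, -0.521200) = 0.687280
  u ← -0.720000 + (0.35/2)·(0.568000 + 0.687280) = -0.500326
s=0.350000, u=-0.500326:
  k1 = f(0.350000, -0.500326) = 0.699804
  k2 = f(0.700000, -0.255394) = 0.846763
  u ← -0.500326 + (0.35/2)·(0.699804 + 0.846763) = -0.229677
s=0.700000, u=-0.229677:
  k1 = f(0.700000, -0.229677) = 0.862194
  k2 = f(1.050000, 0.072091) = 1.043255
  u ← -0.229677 + (0.35/2)·(0.862194 + 1.043255) = 0.103777
u(1.05) ≈ 0.1038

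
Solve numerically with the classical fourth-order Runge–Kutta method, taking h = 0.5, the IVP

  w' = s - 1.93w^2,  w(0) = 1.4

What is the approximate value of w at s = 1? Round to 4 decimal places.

0.6110

RK4: k1 = f(s_n, w_n); k2 = f(s_n + h/2, w_n + (h/2)·k1); k3 = f(s_n + h/2, w_n + (h/2)·k2); k4 = f(s_n + h, w_n + h·k3); w_{n+1} = w_n + (h/6)·(k1 + 2k2 + 2k3 + k4).
s=0.000000, w=1.400000:
  k1 = f(0.000000, 1.400000) = -3.782800
  k2 = f(0.250000, 0.454300) = -0.148330
  k3 = f(0.250000, 1.362918) = -3.335060
  k4 = f(0.500000, -0.267530) = 0.361865
  w ← 1.400000 + (0.5/6)·(k1 + 2k2 + 2k3 + k4) = 0.534357
s=0.500000, w=0.534357:
  k1 = f(0.500000, 0.534357) = -0.051087
  k2 = f(0.750000, 0.521585) = 0.224941
  k3 = f(0.750000, 0.590592) = 0.076817
  k4 = f(1.000000, 0.572766) = 0.366843
  w ← 0.534357 + (0.5/6)·(k1 + 2k2 + 2k3 + k4) = 0.610963
w(1) ≈ 0.6110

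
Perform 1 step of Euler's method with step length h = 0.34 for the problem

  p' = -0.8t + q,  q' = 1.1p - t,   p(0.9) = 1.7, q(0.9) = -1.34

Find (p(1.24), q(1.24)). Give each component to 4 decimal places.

Euler on (p,q): p_{n+1} = p_n + h·p', q_{n+1} = q_n + h·q'.
0.900000: (1.700000, -1.340000); f=(-2.060000, 0.970000) → (0.999600, -1.010200)
(p(1.24), q(1.24)) ≈ (0.9996, -1.0102)

0.9996, -1.0102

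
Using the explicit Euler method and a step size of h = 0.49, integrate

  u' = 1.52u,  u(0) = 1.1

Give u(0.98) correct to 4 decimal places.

Euler: u_{n+1} = u_n + h·f(x_n, u_n).
x=0.000000, u=1.100000: f=1.672000 → u ← 1.100000 + 0.49·1.672000 = 1.919280
x=0.490000, u=1.919280: f=2.917306 → u ← 1.919280 + 0.49·2.917306 = 3.348760
u(0.98) ≈ 3.3488

3.3488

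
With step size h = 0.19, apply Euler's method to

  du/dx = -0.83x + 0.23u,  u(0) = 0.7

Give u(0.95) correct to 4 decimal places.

0.5539

Euler: u_{n+1} = u_n + h·f(x_n, u_n).
x=0.000000, u=0.700000: f=0.161000 → u ← 0.700000 + 0.19·0.161000 = 0.730590
x=0.190000, u=0.730590: f=0.010336 → u ← 0.730590 + 0.19·0.010336 = 0.732554
x=0.380000, u=0.732554: f=-0.146913 → u ← 0.732554 + 0.19·(-0.146913) = 0.704640
x=0.570000, u=0.704640: f=-0.311033 → u ← 0.704640 + 0.19·(-0.311033) = 0.645544
x=0.760000, u=0.645544: f=-0.482325 → u ← 0.645544 + 0.19·(-0.482325) = 0.553902
u(0.95) ≈ 0.5539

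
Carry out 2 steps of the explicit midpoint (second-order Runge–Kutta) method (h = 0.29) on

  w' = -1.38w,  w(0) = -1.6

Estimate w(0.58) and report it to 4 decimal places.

Midpoint: k1 = f(x_n, w_n); k2 = f(x_n + h/2, w_n + (h/2)·k1); w_{n+1} = w_n + h·k2.
x=0.000000, w=-1.600000:
  k1 = f(0.000000, -1.600000) = 2.208000
  k2 = f(0.145000, -1.279840) = 1.766179
  w ← -1.600000 + 0.29·1.766179 = -1.087808
x=0.290000, w=-1.087808:
  k1 = f(0.290000, -1.087808) = 1.501175
  k2 = f(0.435000, -0.870138) = 1.200790
  w ← -1.087808 + 0.29·1.200790 = -0.739579
w(0.58) ≈ -0.7396

-0.7396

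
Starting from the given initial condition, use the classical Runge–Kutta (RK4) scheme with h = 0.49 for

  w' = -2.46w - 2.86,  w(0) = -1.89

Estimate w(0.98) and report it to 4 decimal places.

RK4: k1 = f(x_n, w_n); k2 = f(x_n + h/2, w_n + (h/2)·k1); k3 = f(x_n + h/2, w_n + (h/2)·k2); k4 = f(x_n + h, w_n + h·k3); w_{n+1} = w_n + (h/6)·(k1 + 2k2 + 2k3 + k4).
x=0.000000, w=-1.890000:
  k1 = f(0.000000, -1.890000) = 1.789400
  k2 = f(0.245000, -1.451597) = 0.710929
  k3 = f(0.245000, -1.715822) = 1.360923
  k4 = f(0.490000, -1.223148) = 0.148943
  w ← -1.890000 + (0.49/6)·(k1 + 2k2 + 2k3 + k4) = -1.393300
x=0.490000, w=-1.393300:
  k1 = f(0.490000, -1.393300) = 0.567517
  k2 = f(0.735000, -1.254258) = 0.225474
  k3 = f(0.735000, -1.338058) = 0.431623
  k4 = f(0.980000, -1.181804) = 0.047238
  w ← -1.393300 + (0.49/6)·(k1 + 2k2 + 2k3 + k4) = -1.235769
w(0.98) ≈ -1.2358

-1.2358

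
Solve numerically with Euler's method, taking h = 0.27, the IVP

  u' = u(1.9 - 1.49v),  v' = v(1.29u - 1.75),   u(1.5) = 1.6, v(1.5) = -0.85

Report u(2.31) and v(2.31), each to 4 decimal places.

11.6980, -3.5629

Euler on (u,v): u_{n+1} = u_n + h·u', v_{n+1} = v_n + h·v'.
1.500000: (1.600000, -0.850000); f=(5.066400, -0.266900) → (2.967928, -0.922063)
1.770000: (2.967928, -0.922063); f=(9.716622, -1.916625) → (5.591416, -1.439552)
2.040000: (5.591416, -1.439552); f=(22.616898, -7.864166) → (11.697978, -3.562877)
(u(2.31), v(2.31)) ≈ (11.6980, -3.5629)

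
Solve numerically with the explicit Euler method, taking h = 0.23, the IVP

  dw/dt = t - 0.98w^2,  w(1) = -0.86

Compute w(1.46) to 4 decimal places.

Euler: w_{n+1} = w_n + h·f(t_n, w_n).
t=1.000000, w=-0.860000: f=0.275192 → w ← -0.860000 + 0.23·0.275192 = -0.796706
t=1.230000, w=-0.796706: f=0.607955 → w ← -0.796706 + 0.23·0.607955 = -0.656876
w(1.46) ≈ -0.6569

-0.6569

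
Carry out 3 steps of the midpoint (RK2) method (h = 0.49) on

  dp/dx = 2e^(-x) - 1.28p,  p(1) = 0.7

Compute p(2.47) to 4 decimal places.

0.3066

Midpoint: k1 = f(x_n, p_n); k2 = f(x_n + h/2, p_n + (h/2)·k1); p_{n+1} = p_n + h·k2.
x=1.000000, p=0.700000:
  k1 = f(1.000000, 0.700000) = -0.160241
  k2 = f(1.245000, 0.660741) = -0.269867
  p ← 0.700000 + 0.49·(-0.269867) = 0.567765
x=1.490000, p=0.567765:
  k1 = f(1.490000, 0.567765) = -0.275994
  k2 = f(1.735000, 0.500147) = -0.287387
  p ← 0.567765 + 0.49·(-0.287387) = 0.426946
x=1.980000, p=0.426946:
  k1 = f(1.980000, 0.426946) = -0.270352
  k2 = f(2.225000, 0.360709) = -0.245573
  p ← 0.426946 + 0.49·(-0.245573) = 0.306615
p(2.47) ≈ 0.3066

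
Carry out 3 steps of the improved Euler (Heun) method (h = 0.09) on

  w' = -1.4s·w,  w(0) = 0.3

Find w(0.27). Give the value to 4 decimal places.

0.2851

Heun: k1 = f(s_n, w_n); k2 = f(s_n + h, w_n + h·k1); w_{n+1} = w_n + (h/2)·(k1 + k2).
s=0.000000, w=0.300000:
  k1 = f(0.000000, 0.300000) = 0.000000
  k2 = f(0.090000, 0.300000) = -0.037800
  w ← 0.300000 + (0.09/2)·(0.000000 + (-0.037800)) = 0.298299
s=0.090000, w=0.298299:
  k1 = f(0.090000, 0.298299) = -0.037586
  k2 = f(0.180000, 0.294916) = -0.074319
  w ← 0.298299 + (0.09/2)·(-0.037586 + (-0.074319)) = 0.293263
s=0.180000, w=0.293263:
  k1 = f(0.180000, 0.293263) = -0.073902
  k2 = f(0.270000, 0.286612) = -0.108339
  w ← 0.293263 + (0.09/2)·(-0.073902 + (-0.108339)) = 0.285062
w(0.27) ≈ 0.2851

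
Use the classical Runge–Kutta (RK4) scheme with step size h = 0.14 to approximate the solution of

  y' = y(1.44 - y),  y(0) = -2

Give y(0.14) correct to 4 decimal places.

-3.5431

RK4: k1 = f(t_n, y_n); k2 = f(t_n + h/2, y_n + (h/2)·k1); k3 = f(t_n + h/2, y_n + (h/2)·k2); k4 = f(t_n + h, y_n + h·k3); y_{n+1} = y_n + (h/6)·(k1 + 2k2 + 2k3 + k4).
t=0.000000, y=-2.000000:
  k1 = f(0.000000, -2.000000) = -6.880000
  k2 = f(0.070000, -2.481600) = -9.731843
  k3 = f(0.070000, -2.681229) = -11.049959
  k4 = f(0.140000, -3.546994) = -17.688839
  y ← -2.000000 + (0.14/6)·(k1 + 2k2 + 2k3 + k4) = -3.543090
y(0.14) ≈ -3.5431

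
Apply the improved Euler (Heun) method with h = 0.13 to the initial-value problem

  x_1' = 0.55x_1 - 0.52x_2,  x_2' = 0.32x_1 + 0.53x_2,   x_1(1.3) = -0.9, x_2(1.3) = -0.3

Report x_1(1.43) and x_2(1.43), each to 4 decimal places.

-0.9437, -0.3610

Heun on (x_1,x_2): k1 = f(s_n, state_n); k2 = f(s_n + h, state_n + h·k1); state_{n+1} = state_n + (h/2)·(k1 + k2).
1.300000: (-0.900000, -0.300000)
  k1 = (-0.339000, -0.447000)
  predictor → (-0.944070, -0.358110)
  k2 = (-0.333021, -0.491901)
  → (-0.943681, -0.361029)
(x_1(1.43), x_2(1.43)) ≈ (-0.9437, -0.3610)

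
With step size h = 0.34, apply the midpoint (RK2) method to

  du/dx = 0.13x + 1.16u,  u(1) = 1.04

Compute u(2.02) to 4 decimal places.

Midpoint: k1 = f(x_n, u_n); k2 = f(x_n + h/2, u_n + (h/2)·k1); u_{n+1} = u_n + h·k2.
x=1.000000, u=1.040000:
  k1 = f(1.000000, 1.040000) = 1.336400
  k2 = f(1.170000, 1.267188) = 1.622038
  u ← 1.040000 + 0.34·1.622038 = 1.591493
x=1.340000, u=1.591493:
  k1 = f(1.340000, 1.591493) = 2.020332
  k2 = f(1.510000, 1.934949) = 2.440841
  u ← 1.591493 + 0.34·2.440841 = 2.421379
x=1.680000, u=2.421379:
  k1 = f(1.680000, 2.421379) = 3.027200
  k2 = f(1.850000, 2.936003) = 3.646263
  u ← 2.421379 + 0.34·3.646263 = 3.661109
u(2.02) ≈ 3.6611

3.6611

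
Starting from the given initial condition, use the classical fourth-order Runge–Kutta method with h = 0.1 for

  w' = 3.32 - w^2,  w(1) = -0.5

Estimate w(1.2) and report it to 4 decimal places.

RK4: k1 = f(t_n, w_n); k2 = f(t_n + h/2, w_n + (h/2)·k1); k3 = f(t_n + h/2, w_n + (h/2)·k2); k4 = f(t_n + h, w_n + h·k3); w_{n+1} = w_n + (h/6)·(k1 + 2k2 + 2k3 + k4).
t=1.000000, w=-0.500000:
  k1 = f(1.000000, -0.500000) = 3.070000
  k2 = f(1.050000, -0.346500) = 3.199938
  k3 = f(1.050000, -0.340003) = 3.204398
  k4 = f(1.100000, -0.179560) = 3.287758
  w ← -0.500000 + (0.1/6)·(k1 + 2k2 + 2k3 + k4) = -0.180560
t=1.100000, w=-0.180560:
  k1 = f(1.100000, -0.180560) = 3.287398
  k2 = f(1.150000, -0.016190) = 3.319738
  k3 = f(1.150000, -0.014573) = 3.319788
  k4 = f(1.200000, 0.151419) = 3.297072
  w ← -0.180560 + (0.1/6)·(k1 + 2k2 + 2k3 + k4) = 0.150499
w(1.2) ≈ 0.1505

0.1505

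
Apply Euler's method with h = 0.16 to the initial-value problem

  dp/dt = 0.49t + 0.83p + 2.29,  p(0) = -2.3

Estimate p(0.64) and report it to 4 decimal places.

-1.9210

Euler: p_{n+1} = p_n + h·f(t_n, p_n).
t=0.000000, p=-2.300000: f=0.381000 → p ← -2.300000 + 0.16·0.381000 = -2.239040
t=0.160000, p=-2.239040: f=0.509997 → p ← -2.239040 + 0.16·0.509997 = -2.157441
t=0.320000, p=-2.157441: f=0.656124 → p ← -2.157441 + 0.16·0.656124 = -2.052461
t=0.480000, p=-2.052461: f=0.821658 → p ← -2.052461 + 0.16·0.821658 = -1.920995
p(0.64) ≈ -1.9210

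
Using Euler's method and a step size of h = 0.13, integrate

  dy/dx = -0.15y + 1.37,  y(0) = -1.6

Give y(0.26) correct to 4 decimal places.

-1.1855

Euler: y_{n+1} = y_n + h·f(x_n, y_n).
x=0.000000, y=-1.600000: f=1.610000 → y ← -1.600000 + 0.13·1.610000 = -1.390700
x=0.130000, y=-1.390700: f=1.578605 → y ← -1.390700 + 0.13·1.578605 = -1.185481
y(0.26) ≈ -1.1855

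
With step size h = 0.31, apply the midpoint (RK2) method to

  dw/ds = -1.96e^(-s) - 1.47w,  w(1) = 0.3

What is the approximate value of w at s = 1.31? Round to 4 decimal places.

Midpoint: k1 = f(s_n, w_n); k2 = f(s_n + h/2, w_n + (h/2)·k1); w_{n+1} = w_n + h·k2.
s=1.000000, w=0.300000:
  k1 = f(1.000000, 0.300000) = -1.162044
  k2 = f(1.155000, 0.119883) = -0.793741
  w ← 0.300000 + 0.31·(-0.793741) = 0.053940
w(1.31) ≈ 0.0539

0.0539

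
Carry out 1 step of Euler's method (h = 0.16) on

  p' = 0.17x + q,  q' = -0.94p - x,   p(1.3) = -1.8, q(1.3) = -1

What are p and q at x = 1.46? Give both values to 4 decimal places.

Euler on (p,q): p_{n+1} = p_n + h·p', q_{n+1} = q_n + h·q'.
1.300000: (-1.800000, -1.000000); f=(-0.779000, 0.392000) → (-1.924640, -0.937280)
(p(1.46), q(1.46)) ≈ (-1.9246, -0.9373)

-1.9246, -0.9373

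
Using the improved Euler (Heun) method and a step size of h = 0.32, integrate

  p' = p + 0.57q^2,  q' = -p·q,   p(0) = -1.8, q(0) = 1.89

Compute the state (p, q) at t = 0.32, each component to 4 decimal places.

-1.2290, 3.2562

Heun on (p,q): k1 = f(t_n, state_n); k2 = f(t_n + h, state_n + h·k1); state_{n+1} = state_n + (h/2)·(k1 + k2).
0.000000: (-1.800000, 1.890000)
  k1 = (0.236097, 3.402000)
  predictor → (-1.724449, 2.978640)
  k2 = (3.332760, 5.136513)
  → (-1.228983, 3.256162)
(p(0.32), q(0.32)) ≈ (-1.2290, 3.2562)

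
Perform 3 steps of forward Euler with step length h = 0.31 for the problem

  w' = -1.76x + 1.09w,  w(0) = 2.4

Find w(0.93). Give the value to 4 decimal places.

5.1830

Euler: w_{n+1} = w_n + h·f(x_n, w_n).
x=0.000000, w=2.400000: f=2.616000 → w ← 2.400000 + 0.31·2.616000 = 3.210960
x=0.310000, w=3.210960: f=2.954346 → w ← 3.210960 + 0.31·2.954346 = 4.126807
x=0.620000, w=4.126807: f=3.407020 → w ← 4.126807 + 0.31·3.407020 = 5.182984
w(0.93) ≈ 5.1830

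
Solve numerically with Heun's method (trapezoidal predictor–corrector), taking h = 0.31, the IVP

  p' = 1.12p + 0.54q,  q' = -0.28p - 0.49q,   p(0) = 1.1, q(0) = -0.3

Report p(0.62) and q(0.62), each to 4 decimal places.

Heun on (p,q): k1 = f(t_n, state_n); k2 = f(t_n + h, state_n + h·k1); state_{n+1} = state_n + (h/2)·(k1 + k2).
0.000000: (1.100000, -0.300000)
  k1 = (1.070000, -0.161000)
  predictor → (1.431700, -0.349910)
  k2 = (1.414553, -0.229420)
  → (1.485106, -0.360515)
0.310000: (1.485106, -0.360515)
  k1 = (1.468640, -0.239177)
  predictor → (1.940384, -0.434660)
  k2 = (1.938514, -0.330324)
  → (2.013215, -0.448788)
(p(0.62), q(0.62)) ≈ (2.0132, -0.4488)

2.0132, -0.4488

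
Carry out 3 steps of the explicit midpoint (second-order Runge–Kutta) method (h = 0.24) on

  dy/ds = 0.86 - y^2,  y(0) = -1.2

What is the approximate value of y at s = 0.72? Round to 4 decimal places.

-2.4428

Midpoint: k1 = f(s_n, y_n); k2 = f(s_n + h/2, y_n + (h/2)·k1); y_{n+1} = y_n + h·k2.
s=0.000000, y=-1.200000:
  k1 = f(0.000000, -1.200000) = -0.580000
  k2 = f(0.120000, -1.269600) = -0.751884
  y ← -1.200000 + 0.24·(-0.751884) = -1.380452
s=0.240000, y=-1.380452:
  k1 = f(0.240000, -1.380452) = -1.045648
  k2 = f(0.360000, -1.505930) = -1.407825
  y ← -1.380452 + 0.24·(-1.407825) = -1.718330
s=0.480000, y=-1.718330:
  k1 = f(0.480000, -1.718330) = -2.092659
  k2 = f(0.600000, -1.969449) = -3.018730
  y ← -1.718330 + 0.24·(-3.018730) = -2.442826
y(0.72) ≈ -2.4428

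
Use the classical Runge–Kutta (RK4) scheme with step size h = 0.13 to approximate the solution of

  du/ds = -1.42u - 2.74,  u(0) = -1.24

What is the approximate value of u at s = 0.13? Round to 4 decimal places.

-1.3562

RK4: k1 = f(s_n, u_n); k2 = f(s_n + h/2, u_n + (h/2)·k1); k3 = f(s_n + h/2, u_n + (h/2)·k2); k4 = f(s_n + h, u_n + h·k3); u_{n+1} = u_n + (h/6)·(k1 + 2k2 + 2k3 + k4).
s=0.000000, u=-1.240000:
  k1 = f(0.000000, -1.240000) = -0.979200
  k2 = f(0.065000, -1.303648) = -0.888820
  k3 = f(0.065000, -1.297773) = -0.897162
  k4 = f(0.130000, -1.356631) = -0.813584
  u ← -1.240000 + (0.13/6)·(k1 + 2k2 + 2k3 + k4) = -1.356236
u(0.13) ≈ -1.3562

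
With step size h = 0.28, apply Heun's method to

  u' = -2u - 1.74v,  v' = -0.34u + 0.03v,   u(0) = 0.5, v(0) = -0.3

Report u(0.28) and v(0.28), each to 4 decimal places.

Heun on (u,v): k1 = f(t_n, state_n); k2 = f(t_n + h, state_n + h·k1); state_{n+1} = state_n + (h/2)·(k1 + k2).
0.000000: (0.500000, -0.300000)
  k1 = (-0.478000, -0.179000)
  predictor → (0.366160, -0.350120)
  k2 = (-0.123111, -0.134998)
  → (0.415844, -0.343960)
(u(0.28), v(0.28)) ≈ (0.4158, -0.3440)

0.4158, -0.3440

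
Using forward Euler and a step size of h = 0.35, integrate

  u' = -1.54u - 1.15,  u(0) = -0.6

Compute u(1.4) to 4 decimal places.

-0.7401

Euler: u_{n+1} = u_n + h·f(x_n, u_n).
x=0.000000, u=-0.600000: f=-0.226000 → u ← -0.600000 + 0.35·(-0.226000) = -0.679100
x=0.350000, u=-0.679100: f=-0.104186 → u ← -0.679100 + 0.35·(-0.104186) = -0.715565
x=0.700000, u=-0.715565: f=-0.048030 → u ← -0.715565 + 0.35·(-0.048030) = -0.732376
x=1.050000, u=-0.732376: f=-0.022142 → u ← -0.732376 + 0.35·(-0.022142) = -0.740125
u(1.4) ≈ -0.7401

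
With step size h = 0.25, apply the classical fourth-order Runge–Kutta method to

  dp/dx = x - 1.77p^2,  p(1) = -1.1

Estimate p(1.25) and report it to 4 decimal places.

RK4: k1 = f(x_n, p_n); k2 = f(x_n + h/2, p_n + (h/2)·k1); k3 = f(x_n + h/2, p_n + (h/2)·k2); k4 = f(x_n + h, p_n + h·k3); p_{n+1} = p_n + (h/6)·(k1 + 2k2 + 2k3 + k4).
x=1.000000, p=-1.100000:
  k1 = f(1.000000, -1.100000) = -1.141700
  k2 = f(1.125000, -1.242713) = -1.608472
  k3 = f(1.125000, -1.301059) = -1.871175
  k4 = f(1.250000, -1.567794) = -3.100620
  p ← -1.100000 + (0.25/6)·(k1 + 2k2 + 2k3 + k4) = -1.566734
p(1.25) ≈ -1.5667

-1.5667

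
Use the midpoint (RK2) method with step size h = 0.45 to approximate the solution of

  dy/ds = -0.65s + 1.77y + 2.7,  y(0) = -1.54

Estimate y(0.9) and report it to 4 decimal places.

Midpoint: k1 = f(s_n, y_n); k2 = f(s_n + h/2, y_n + (h/2)·k1); y_{n+1} = y_n + h·k2.
s=0.000000, y=-1.540000:
  k1 = f(0.000000, -1.540000) = -0.025800
  k2 = f(0.225000, -1.545805) = -0.182325
  y ← -1.540000 + 0.45·(-0.182325) = -1.622046
s=0.450000, y=-1.622046:
  k1 = f(0.450000, -1.622046) = -0.463522
  k2 = f(0.675000, -1.726339) = -0.794369
  y ← -1.622046 + 0.45·(-0.794369) = -1.979512
y(0.9) ≈ -1.9795

-1.9795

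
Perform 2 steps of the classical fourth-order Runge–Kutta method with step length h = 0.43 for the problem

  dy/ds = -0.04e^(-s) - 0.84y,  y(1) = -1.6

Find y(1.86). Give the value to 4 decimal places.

RK4: k1 = f(s_n, y_n); k2 = f(s_n + h/2, y_n + (h/2)·k1); k3 = f(s_n + h/2, y_n + (h/2)·k2); k4 = f(s_n + h, y_n + h·k3); y_{n+1} = y_n + (h/6)·(k1 + 2k2 + 2k3 + k4).
s=1.000000, y=-1.600000:
  k1 = f(1.000000, -1.600000) = 1.329285
  k2 = f(1.215000, -1.314204) = 1.092063
  k3 = f(1.215000, -1.365207) = 1.134905
  k4 = f(1.430000, -1.111991) = 0.924500
  y ← -1.600000 + (0.43/6)·(k1 + 2k2 + 2k3 + k4) = -1.119280
s=1.430000, y=-1.119280:
  k1 = f(1.430000, -1.119280) = 0.930623
  k2 = f(1.645000, -0.919196) = 0.764404
  k3 = f(1.645000, -0.954933) = 0.794423
  k4 = f(1.860000, -0.777678) = 0.647023
  y ← -1.119280 + (0.43/6)·(k1 + 2k2 + 2k3 + k4) = -0.782783
y(1.86) ≈ -0.7828

-0.7828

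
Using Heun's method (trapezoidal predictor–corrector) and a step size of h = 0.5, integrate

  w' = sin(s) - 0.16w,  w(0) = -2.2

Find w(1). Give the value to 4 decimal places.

Heun: k1 = f(s_n, w_n); k2 = f(s_n + h, w_n + h·k1); w_{n+1} = w_n + (h/2)·(k1 + k2).
s=0.000000, w=-2.200000:
  k1 = f(0.000000, -2.200000) = 0.352000
  k2 = f(0.500000, -2.024000) = 0.803266
  w ← -2.200000 + (0.5/2)·(0.352000 + 0.803266) = -1.911184
s=0.500000, w=-1.911184:
  k1 = f(0.500000, -1.911184) = 0.785215
  k2 = f(1.000000, -1.518576) = 1.084443
  w ← -1.911184 + (0.5/2)·(0.785215 + 1.084443) = -1.443769
w(1) ≈ -1.4438

-1.4438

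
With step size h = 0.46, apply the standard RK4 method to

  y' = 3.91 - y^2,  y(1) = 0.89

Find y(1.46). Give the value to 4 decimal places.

RK4: k1 = f(s_n, y_n); k2 = f(s_n + h/2, y_n + (h/2)·k1); k3 = f(s_n + h/2, y_n + (h/2)·k2); k4 = f(s_n + h, y_n + h·k3); y_{n+1} = y_n + (h/6)·(k1 + 2k2 + 2k3 + k4).
s=1.000000, y=0.890000:
  k1 = f(1.000000, 0.890000) = 3.117900
  k2 = f(1.230000, 1.607117) = 1.327175
  k3 = f(1.230000, 1.195250) = 2.481377
  k4 = f(1.460000, 2.031433) = -0.216721
  y ← 0.890000 + (0.46/6)·(k1 + 2k2 + 2k3 + k4) = 1.696402
y(1.46) ≈ 1.6964

1.6964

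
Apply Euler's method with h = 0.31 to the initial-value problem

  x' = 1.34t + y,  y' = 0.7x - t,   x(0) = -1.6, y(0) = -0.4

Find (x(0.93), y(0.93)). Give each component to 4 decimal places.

Euler on (x,y): x_{n+1} = x_n + h·x', y_{n+1} = y_n + h·y'.
0.000000: (-1.600000, -0.400000); f=(-0.400000, -1.120000) → (-1.724000, -0.747200)
0.310000: (-1.724000, -0.747200); f=(-0.331800, -1.516800) → (-1.826858, -1.217408)
0.620000: (-1.826858, -1.217408); f=(-0.386608, -1.898801) → (-1.946706, -1.806036)
(x(0.93), y(0.93)) ≈ (-1.9467, -1.8060)

-1.9467, -1.8060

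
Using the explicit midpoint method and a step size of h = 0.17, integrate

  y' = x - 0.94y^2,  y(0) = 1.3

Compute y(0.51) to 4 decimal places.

Midpoint: k1 = f(x_n, y_n); k2 = f(x_n + h/2, y_n + (h/2)·k1); y_{n+1} = y_n + h·k2.
x=0.000000, y=1.300000:
  k1 = f(0.000000, 1.300000) = -1.588600
  k2 = f(0.085000, 1.164969) = -1.190724
  y ← 1.300000 + 0.17·(-1.190724) = 1.097577
x=0.170000, y=1.097577:
  k1 = f(0.170000, 1.097577) = -0.962395
  k2 = f(0.255000, 1.015773) = -0.714888
  y ← 1.097577 + 0.17·(-0.714888) = 0.976046
x=0.340000, y=0.976046:
  k1 = f(0.340000, 0.976046) = -0.555506
  k2 = f(0.425000, 0.928828) = -0.385958
  y ← 0.976046 + 0.17·(-0.385958) = 0.910433
y(0.51) ≈ 0.9104

0.9104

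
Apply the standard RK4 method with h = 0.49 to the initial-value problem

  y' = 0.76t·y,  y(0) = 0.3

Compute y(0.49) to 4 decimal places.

RK4: k1 = f(t_n, y_n); k2 = f(t_n + h/2, y_n + (h/2)·k1); k3 = f(t_n + h/2, y_n + (h/2)·k2); k4 = f(t_n + h, y_n + h·k3); y_{n+1} = y_n + (h/6)·(k1 + 2k2 + 2k3 + k4).
t=0.000000, y=0.300000:
  k1 = f(0.000000, 0.300000) = 0.000000
  k2 = f(0.245000, 0.300000) = 0.055860
  k3 = f(0.245000, 0.313686) = 0.058408
  k4 = f(0.490000, 0.328620) = 0.122378
  y ← 0.300000 + (0.49/6)·(k1 + 2k2 + 2k3 + k4) = 0.328658
y(0.49) ≈ 0.3287

0.3287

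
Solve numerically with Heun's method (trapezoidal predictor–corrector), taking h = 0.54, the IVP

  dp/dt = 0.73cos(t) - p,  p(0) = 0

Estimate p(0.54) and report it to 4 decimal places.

Heun: k1 = f(t_n, p_n); k2 = f(t_n + h, p_n + h·k1); p_{n+1} = p_n + (h/2)·(k1 + k2).
t=0.000000, p=0.000000:
  k1 = f(0.000000, 0.000000) = 0.730000
  k2 = f(0.540000, 0.394200) = 0.231927
  p ← 0.000000 + (0.54/2)·(0.730000 + 0.231927) = 0.259720
p(0.54) ≈ 0.2597

0.2597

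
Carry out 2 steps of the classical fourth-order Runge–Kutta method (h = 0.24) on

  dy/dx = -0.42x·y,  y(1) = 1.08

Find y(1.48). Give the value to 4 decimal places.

0.8411

RK4: k1 = f(x_n, y_n); k2 = f(x_n + h/2, y_n + (h/2)·k1); k3 = f(x_n + h/2, y_n + (h/2)·k2); k4 = f(x_n + h, y_n + h·k3); y_{n+1} = y_n + (h/6)·(k1 + 2k2 + 2k3 + k4).
x=1.000000, y=1.080000:
  k1 = f(1.000000, 1.080000) = -0.453600
  k2 = f(1.120000, 1.025568) = -0.482427
  k3 = f(1.120000, 1.022109) = -0.480800
  k4 = f(1.240000, 0.964608) = -0.502368
  y ← 1.080000 + (0.24/6)·(k1 + 2k2 + 2k3 + k4) = 0.964703
x=1.240000, y=0.964703:
  k1 = f(1.240000, 0.964703) = -0.502417
  k2 = f(1.360000, 0.904413) = -0.516601
  k3 = f(1.360000, 0.902711) = -0.515629
  k4 = f(1.480000, 0.840952) = -0.522736
  y ← 0.964703 + (0.24/6)·(k1 + 2k2 + 2k3 + k4) = 0.841119
y(1.48) ≈ 0.8411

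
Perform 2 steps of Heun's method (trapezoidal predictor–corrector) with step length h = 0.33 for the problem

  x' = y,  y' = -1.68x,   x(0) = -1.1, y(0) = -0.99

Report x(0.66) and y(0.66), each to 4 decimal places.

-1.3003, 0.4721

Heun on (x,y): k1 = f(s_n, state_n); k2 = f(s_n + h, state_n + h·k1); state_{n+1} = state_n + (h/2)·(k1 + k2).
0.000000: (-1.100000, -0.990000)
  k1 = (-0.990000, 1.848000)
  predictor → (-1.426700, -0.380160)
  k2 = (-0.380160, 2.396856)
  → (-1.326076, -0.289599)
0.330000: (-1.326076, -0.289599)
  k1 = (-0.289599, 2.227808)
  predictor → (-1.421644, 0.445578)
  k2 = (0.445578, 2.388362)
  → (-1.300340, 0.472069)
(x(0.66), y(0.66)) ≈ (-1.3003, 0.4721)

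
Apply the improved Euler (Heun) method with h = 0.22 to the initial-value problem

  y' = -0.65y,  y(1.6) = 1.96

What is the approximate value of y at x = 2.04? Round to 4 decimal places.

1.4741

Heun: k1 = f(x_n, y_n); k2 = f(x_n + h, y_n + h·k1); y_{n+1} = y_n + (h/2)·(k1 + k2).
x=1.600000, y=1.960000:
  k1 = f(1.600000, 1.960000) = -1.274000
  k2 = f(1.820000, 1.679720) = -1.091818
  y ← 1.960000 + (0.22/2)·(-1.274000 + (-1.091818)) = 1.699760
x=1.820000, y=1.699760:
  k1 = f(1.820000, 1.699760) = -1.104844
  k2 = f(2.040000, 1.456694) = -0.946851
  y ← 1.699760 + (0.22/2)·(-1.104844 + (-0.946851)) = 1.474074
y(2.04) ≈ 1.4741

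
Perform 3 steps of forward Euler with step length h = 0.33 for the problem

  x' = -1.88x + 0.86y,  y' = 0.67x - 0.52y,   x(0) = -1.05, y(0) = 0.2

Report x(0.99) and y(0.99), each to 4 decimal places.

Euler on (x,y): x_{n+1} = x_n + h·x', y_{n+1} = y_n + h·y'.
0.000000: (-1.050000, 0.200000); f=(2.146000, -0.807500) → (-0.341820, -0.066475)
0.330000: (-0.341820, -0.066475); f=(0.585453, -0.194452) → (-0.148620, -0.130644)
0.660000: (-0.148620, -0.130644); f=(0.167052, -0.031641) → (-0.093493, -0.141086)
(x(0.99), y(0.99)) ≈ (-0.0935, -0.1411)

-0.0935, -0.1411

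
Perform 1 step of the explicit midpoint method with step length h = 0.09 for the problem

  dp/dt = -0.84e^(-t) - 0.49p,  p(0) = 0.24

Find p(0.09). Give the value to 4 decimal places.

Midpoint: k1 = f(t_n, p_n); k2 = f(t_n + h/2, p_n + (h/2)·k1); p_{n+1} = p_n + h·k2.
t=0.000000, p=0.240000:
  k1 = f(0.000000, 0.240000) = -0.957600
  k2 = f(0.045000, 0.196908) = -0.899523
  p ← 0.240000 + 0.09·(-0.899523) = 0.159043
p(0.09) ≈ 0.1590

0.1590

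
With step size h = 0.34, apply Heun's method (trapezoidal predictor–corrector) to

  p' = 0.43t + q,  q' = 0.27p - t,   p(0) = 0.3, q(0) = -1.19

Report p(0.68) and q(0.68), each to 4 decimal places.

-0.4425, -1.4362

Heun on (p,q): k1 = f(t_n, state_n); k2 = f(t_n + h, state_n + h·k1); state_{n+1} = state_n + (h/2)·(k1 + k2).
0.000000: (0.300000, -1.190000)
  k1 = (-1.190000, 0.081000)
  predictor → (-0.104600, -1.162460)
  k2 = (-1.016260, -0.368242)
  → (-0.075064, -1.238831)
0.340000: (-0.075064, -1.238831)
  k1 = (-1.092631, -0.360267)
  predictor → (-0.446559, -1.361322)
  k2 = (-1.068922, -0.800571)
  → (-0.442528, -1.436174)
(p(0.68), q(0.68)) ≈ (-0.4425, -1.4362)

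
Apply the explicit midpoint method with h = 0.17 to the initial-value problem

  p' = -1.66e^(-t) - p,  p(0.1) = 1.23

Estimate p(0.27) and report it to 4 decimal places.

Midpoint: k1 = f(t_n, p_n); k2 = f(t_n + h/2, p_n + (h/2)·k1); p_{n+1} = p_n + h·k2.
t=0.100000, p=1.230000:
  k1 = f(0.100000, 1.230000) = -2.732030
  k2 = f(0.185000, 0.997777) = -2.377411
  p ← 1.230000 + 0.17·(-2.377411) = 0.825840
p(0.27) ≈ 0.8258

0.8258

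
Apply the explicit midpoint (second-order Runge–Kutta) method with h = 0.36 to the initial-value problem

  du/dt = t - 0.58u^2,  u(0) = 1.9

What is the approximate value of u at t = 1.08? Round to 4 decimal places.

1.3041

Midpoint: k1 = f(t_n, u_n); k2 = f(t_n + h/2, u_n + (h/2)·k1); u_{n+1} = u_n + h·k2.
t=0.000000, u=1.900000:
  k1 = f(0.000000, 1.900000) = -2.093800
  k2 = f(0.180000, 1.523116) = -1.165532
  u ← 1.900000 + 0.36·(-1.165532) = 1.480409
t=0.360000, u=1.480409:
  k1 = f(0.360000, 1.480409) = -0.911134
  k2 = f(0.540000, 1.316405) = -0.465094
  u ← 1.480409 + 0.36·(-0.465094) = 1.312975
t=0.720000, u=1.312975:
  k1 = f(0.720000, 1.312975) = -0.279863
  k2 = f(0.900000, 1.262599) = -0.024611
  u ← 1.312975 + 0.36·(-0.024611) = 1.304115
u(1.08) ≈ 1.3041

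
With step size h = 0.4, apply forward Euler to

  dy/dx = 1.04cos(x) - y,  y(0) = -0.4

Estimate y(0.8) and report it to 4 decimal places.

0.4888

Euler: y_{n+1} = y_n + h·f(x_n, y_n).
x=0.000000, y=-0.400000: f=1.440000 → y ← -0.400000 + 0.4·1.440000 = 0.176000
x=0.400000, y=0.176000: f=0.781903 → y ← 0.176000 + 0.4·0.781903 = 0.488761
y(0.8) ≈ 0.4888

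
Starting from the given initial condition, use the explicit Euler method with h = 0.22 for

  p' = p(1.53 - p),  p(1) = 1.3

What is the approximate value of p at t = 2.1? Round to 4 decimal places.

1.4936

Euler: p_{n+1} = p_n + h·f(t_n, p_n).
t=1.000000, p=1.300000: f=0.299000 → p ← 1.300000 + 0.22·0.299000 = 1.365780
t=1.220000, p=1.365780: f=0.224288 → p ← 1.365780 + 0.22·0.224288 = 1.415123
t=1.440000, p=1.415123: f=0.162565 → p ← 1.415123 + 0.22·0.162565 = 1.450888
t=1.660000, p=1.450888: f=0.114783 → p ← 1.450888 + 0.22·0.114783 = 1.476140
t=1.880000, p=1.476140: f=0.079505 → p ← 1.476140 + 0.22·0.079505 = 1.493631
p(2.1) ≈ 1.4936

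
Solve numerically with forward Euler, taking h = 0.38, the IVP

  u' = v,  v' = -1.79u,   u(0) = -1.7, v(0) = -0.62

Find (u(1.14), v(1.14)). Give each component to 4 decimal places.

-1.0277, 3.0309

Euler on (u,v): u_{n+1} = u_n + h·u', v_{n+1} = v_n + h·v'.
0.000000: (-1.700000, -0.620000); f=(-0.620000, 3.043000) → (-1.935600, 0.536340)
0.380000: (-1.935600, 0.536340); f=(0.536340, 3.464724) → (-1.731791, 1.852935)
0.760000: (-1.731791, 1.852935); f=(1.852935, 3.099906) → (-1.027675, 3.030899)
(u(1.14), v(1.14)) ≈ (-1.0277, 3.0309)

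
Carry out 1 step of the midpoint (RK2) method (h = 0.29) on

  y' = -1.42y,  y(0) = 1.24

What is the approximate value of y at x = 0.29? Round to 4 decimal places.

Midpoint: k1 = f(x_n, y_n); k2 = f(x_n + h/2, y_n + (h/2)·k1); y_{n+1} = y_n + h·k2.
x=0.000000, y=1.240000:
  k1 = f(0.000000, 1.240000) = -1.760800
  k2 = f(0.145000, 0.984684) = -1.398251
  y ← 1.240000 + 0.29·(-1.398251) = 0.834507
y(0.29) ≈ 0.8345

0.8345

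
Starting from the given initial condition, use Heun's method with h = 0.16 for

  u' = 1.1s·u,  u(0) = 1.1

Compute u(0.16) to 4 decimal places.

1.1155

Heun: k1 = f(s_n, u_n); k2 = f(s_n + h, u_n + h·k1); u_{n+1} = u_n + (h/2)·(k1 + k2).
s=0.000000, u=1.100000:
  k1 = f(0.000000, 1.100000) = 0.000000
  k2 = f(0.160000, 1.100000) = 0.193600
  u ← 1.100000 + (0.16/2)·(0.000000 + 0.193600) = 1.115488
u(0.16) ≈ 1.1155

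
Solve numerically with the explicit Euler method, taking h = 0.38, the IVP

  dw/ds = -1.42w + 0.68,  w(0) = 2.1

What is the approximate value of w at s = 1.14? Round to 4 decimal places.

0.6371

Euler: w_{n+1} = w_n + h·f(s_n, w_n).
s=0.000000, w=2.100000: f=-2.302000 → w ← 2.100000 + 0.38·(-2.302000) = 1.225240
s=0.380000, w=1.225240: f=-1.059841 → w ← 1.225240 + 0.38·(-1.059841) = 0.822500
s=0.760000, w=0.822500: f=-0.487951 → w ← 0.822500 + 0.38·(-0.487951) = 0.637079
w(1.14) ≈ 0.6371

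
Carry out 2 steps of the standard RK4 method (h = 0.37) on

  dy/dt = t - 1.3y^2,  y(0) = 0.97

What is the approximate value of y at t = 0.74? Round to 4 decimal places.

0.6920

RK4: k1 = f(t_n, y_n); k2 = f(t_n + h/2, y_n + (h/2)·k1); k3 = f(t_n + h/2, y_n + (h/2)·k2); k4 = f(t_n + h, y_n + h·k3); y_{n+1} = y_n + (h/6)·(k1 + 2k2 + 2k3 + k4).
t=0.000000, y=0.970000:
  k1 = f(0.000000, 0.970000) = -1.223170
  k2 = f(0.185000, 0.743714) = -0.534043
  k3 = f(0.185000, 0.871202) = -0.801691
  k4 = f(0.370000, 0.673374) = -0.219463
  y ← 0.970000 + (0.37/6)·(k1 + 2k2 + 2k3 + k4) = 0.716297
t=0.370000, y=0.716297:
  k1 = f(0.370000, 0.716297) = -0.297006
  k2 = f(0.555000, 0.661351) = -0.013601
  k3 = f(0.555000, 0.713781) = -0.107328
  k4 = f(0.740000, 0.676586) = 0.144901
  y ← 0.716297 + (0.37/6)·(k1 + 2k2 + 2k3 + k4) = 0.692003
y(0.74) ≈ 0.6920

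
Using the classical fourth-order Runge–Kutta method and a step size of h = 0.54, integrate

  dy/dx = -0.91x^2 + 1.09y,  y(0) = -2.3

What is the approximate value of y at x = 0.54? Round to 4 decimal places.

RK4: k1 = f(x_n, y_n); k2 = f(x_n + h/2, y_n + (h/2)·k1); k3 = f(x_n + h/2, y_n + (h/2)·k2); k4 = f(x_n + h, y_n + h·k3); y_{n+1} = y_n + (h/6)·(k1 + 2k2 + 2k3 + k4).
x=0.000000, y=-2.300000:
  k1 = f(0.000000, -2.300000) = -2.507000
  k2 = f(0.270000, -2.976890) = -3.311149
  k3 = f(0.270000, -3.194010) = -3.547810
  k4 = f(0.540000, -4.215817) = -4.860597
  y ← -2.300000 + (0.54/6)·(k1 + 2k2 + 2k3 + k4) = -4.197696
y(0.54) ≈ -4.1977

-4.1977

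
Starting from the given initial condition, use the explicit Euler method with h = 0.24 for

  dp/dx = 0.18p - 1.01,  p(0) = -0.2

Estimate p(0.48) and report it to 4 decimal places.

-0.7129

Euler: p_{n+1} = p_n + h·f(x_n, p_n).
x=0.000000, p=-0.200000: f=-1.046000 → p ← -0.200000 + 0.24·(-1.046000) = -0.451040
x=0.240000, p=-0.451040: f=-1.091187 → p ← -0.451040 + 0.24·(-1.091187) = -0.712925
p(0.48) ≈ -0.7129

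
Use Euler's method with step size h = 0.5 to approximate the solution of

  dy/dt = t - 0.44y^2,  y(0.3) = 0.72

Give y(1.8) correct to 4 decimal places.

1.4467

Euler: y_{n+1} = y_n + h·f(t_n, y_n).
t=0.300000, y=0.720000: f=0.071904 → y ← 0.720000 + 0.5·0.071904 = 0.755952
t=0.800000, y=0.755952: f=0.548556 → y ← 0.755952 + 0.5·0.548556 = 1.030230
t=1.300000, y=1.030230: f=0.832995 → y ← 1.030230 + 0.5·0.832995 = 1.446728
y(1.8) ≈ 1.4467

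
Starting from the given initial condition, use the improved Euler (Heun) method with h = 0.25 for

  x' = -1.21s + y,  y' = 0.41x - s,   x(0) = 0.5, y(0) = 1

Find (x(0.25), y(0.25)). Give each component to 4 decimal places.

Heun on (x,y): k1 = f(s_n, state_n); k2 = f(s_n + h, state_n + h·k1); state_{n+1} = state_n + (h/2)·(k1 + k2).
0.000000: (0.500000, 1.000000)
  k1 = (1.000000, 0.205000)
  predictor → (0.750000, 1.051250)
  k2 = (0.748750, 0.057500)
  → (0.718594, 1.032812)
(x(0.25), y(0.25)) ≈ (0.7186, 1.0328)

0.7186, 1.0328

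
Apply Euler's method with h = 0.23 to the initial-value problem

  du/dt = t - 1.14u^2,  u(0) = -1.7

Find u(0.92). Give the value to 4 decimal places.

-24.9056

Euler: u_{n+1} = u_n + h·f(t_n, u_n).
t=0.000000, u=-1.700000: f=-3.294600 → u ← -1.700000 + 0.23·(-3.294600) = -2.457758
t=0.230000, u=-2.457758: f=-6.656255 → u ← -2.457758 + 0.23·(-6.656255) = -3.988697
t=0.460000, u=-3.988697: f=-17.677059 → u ← -3.988697 + 0.23·(-17.677059) = -8.054420
t=0.690000, u=-8.054420: f=-73.265999 → u ← -8.054420 + 0.23·(-73.265999) = -24.905600
u(0.92) ≈ -24.9056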